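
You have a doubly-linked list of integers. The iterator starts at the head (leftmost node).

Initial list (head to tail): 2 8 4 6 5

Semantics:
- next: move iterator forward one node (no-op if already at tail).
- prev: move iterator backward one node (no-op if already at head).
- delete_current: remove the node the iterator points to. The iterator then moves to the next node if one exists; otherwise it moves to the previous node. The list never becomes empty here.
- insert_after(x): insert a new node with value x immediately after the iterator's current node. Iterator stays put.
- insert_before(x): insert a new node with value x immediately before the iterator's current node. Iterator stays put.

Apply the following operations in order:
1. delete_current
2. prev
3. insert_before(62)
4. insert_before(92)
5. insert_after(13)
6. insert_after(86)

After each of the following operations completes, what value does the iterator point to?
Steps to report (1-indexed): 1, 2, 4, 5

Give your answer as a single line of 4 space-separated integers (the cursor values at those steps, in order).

Answer: 8 8 8 8

Derivation:
After 1 (delete_current): list=[8, 4, 6, 5] cursor@8
After 2 (prev): list=[8, 4, 6, 5] cursor@8
After 3 (insert_before(62)): list=[62, 8, 4, 6, 5] cursor@8
After 4 (insert_before(92)): list=[62, 92, 8, 4, 6, 5] cursor@8
After 5 (insert_after(13)): list=[62, 92, 8, 13, 4, 6, 5] cursor@8
After 6 (insert_after(86)): list=[62, 92, 8, 86, 13, 4, 6, 5] cursor@8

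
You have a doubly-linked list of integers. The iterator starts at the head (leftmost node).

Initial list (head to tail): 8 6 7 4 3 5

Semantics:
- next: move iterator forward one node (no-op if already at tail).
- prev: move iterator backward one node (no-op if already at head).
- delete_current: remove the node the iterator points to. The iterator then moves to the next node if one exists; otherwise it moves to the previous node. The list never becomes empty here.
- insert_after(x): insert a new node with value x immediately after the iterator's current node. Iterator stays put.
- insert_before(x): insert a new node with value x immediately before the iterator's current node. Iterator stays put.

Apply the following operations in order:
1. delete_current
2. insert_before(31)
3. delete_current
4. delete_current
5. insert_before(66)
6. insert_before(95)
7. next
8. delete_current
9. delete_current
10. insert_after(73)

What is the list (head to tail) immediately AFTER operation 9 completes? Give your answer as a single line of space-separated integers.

Answer: 31 66 95 4

Derivation:
After 1 (delete_current): list=[6, 7, 4, 3, 5] cursor@6
After 2 (insert_before(31)): list=[31, 6, 7, 4, 3, 5] cursor@6
After 3 (delete_current): list=[31, 7, 4, 3, 5] cursor@7
After 4 (delete_current): list=[31, 4, 3, 5] cursor@4
After 5 (insert_before(66)): list=[31, 66, 4, 3, 5] cursor@4
After 6 (insert_before(95)): list=[31, 66, 95, 4, 3, 5] cursor@4
After 7 (next): list=[31, 66, 95, 4, 3, 5] cursor@3
After 8 (delete_current): list=[31, 66, 95, 4, 5] cursor@5
After 9 (delete_current): list=[31, 66, 95, 4] cursor@4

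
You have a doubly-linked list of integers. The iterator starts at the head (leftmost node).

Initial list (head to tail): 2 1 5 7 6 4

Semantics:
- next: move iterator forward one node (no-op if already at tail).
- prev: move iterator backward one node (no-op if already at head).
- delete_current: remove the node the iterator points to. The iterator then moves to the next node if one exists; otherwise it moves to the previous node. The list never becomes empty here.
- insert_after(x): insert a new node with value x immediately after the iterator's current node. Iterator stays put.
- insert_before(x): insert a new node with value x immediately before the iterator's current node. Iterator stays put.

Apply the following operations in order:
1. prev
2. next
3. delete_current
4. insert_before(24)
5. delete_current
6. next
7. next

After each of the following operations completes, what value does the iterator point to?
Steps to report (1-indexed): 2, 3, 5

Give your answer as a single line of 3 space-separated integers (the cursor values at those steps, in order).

After 1 (prev): list=[2, 1, 5, 7, 6, 4] cursor@2
After 2 (next): list=[2, 1, 5, 7, 6, 4] cursor@1
After 3 (delete_current): list=[2, 5, 7, 6, 4] cursor@5
After 4 (insert_before(24)): list=[2, 24, 5, 7, 6, 4] cursor@5
After 5 (delete_current): list=[2, 24, 7, 6, 4] cursor@7
After 6 (next): list=[2, 24, 7, 6, 4] cursor@6
After 7 (next): list=[2, 24, 7, 6, 4] cursor@4

Answer: 1 5 7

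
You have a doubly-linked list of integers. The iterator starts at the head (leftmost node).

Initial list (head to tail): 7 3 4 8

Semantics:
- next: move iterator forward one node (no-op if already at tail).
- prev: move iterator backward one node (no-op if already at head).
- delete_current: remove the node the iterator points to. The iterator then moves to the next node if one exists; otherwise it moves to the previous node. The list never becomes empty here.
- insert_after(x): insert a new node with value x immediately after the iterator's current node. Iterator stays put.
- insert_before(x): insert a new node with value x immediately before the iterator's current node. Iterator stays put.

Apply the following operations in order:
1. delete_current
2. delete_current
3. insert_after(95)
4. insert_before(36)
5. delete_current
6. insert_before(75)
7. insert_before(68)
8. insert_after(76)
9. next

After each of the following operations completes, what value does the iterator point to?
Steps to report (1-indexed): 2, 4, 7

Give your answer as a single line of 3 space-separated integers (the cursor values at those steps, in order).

After 1 (delete_current): list=[3, 4, 8] cursor@3
After 2 (delete_current): list=[4, 8] cursor@4
After 3 (insert_after(95)): list=[4, 95, 8] cursor@4
After 4 (insert_before(36)): list=[36, 4, 95, 8] cursor@4
After 5 (delete_current): list=[36, 95, 8] cursor@95
After 6 (insert_before(75)): list=[36, 75, 95, 8] cursor@95
After 7 (insert_before(68)): list=[36, 75, 68, 95, 8] cursor@95
After 8 (insert_after(76)): list=[36, 75, 68, 95, 76, 8] cursor@95
After 9 (next): list=[36, 75, 68, 95, 76, 8] cursor@76

Answer: 4 4 95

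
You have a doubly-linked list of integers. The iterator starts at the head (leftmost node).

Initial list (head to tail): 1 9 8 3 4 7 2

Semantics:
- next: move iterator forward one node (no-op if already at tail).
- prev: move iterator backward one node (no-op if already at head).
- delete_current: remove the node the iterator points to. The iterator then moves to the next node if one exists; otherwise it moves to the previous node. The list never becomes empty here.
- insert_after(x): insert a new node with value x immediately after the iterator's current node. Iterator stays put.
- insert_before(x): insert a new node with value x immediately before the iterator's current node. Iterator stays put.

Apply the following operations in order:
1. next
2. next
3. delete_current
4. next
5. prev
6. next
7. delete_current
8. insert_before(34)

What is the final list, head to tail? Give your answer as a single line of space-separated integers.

Answer: 1 9 3 34 7 2

Derivation:
After 1 (next): list=[1, 9, 8, 3, 4, 7, 2] cursor@9
After 2 (next): list=[1, 9, 8, 3, 4, 7, 2] cursor@8
After 3 (delete_current): list=[1, 9, 3, 4, 7, 2] cursor@3
After 4 (next): list=[1, 9, 3, 4, 7, 2] cursor@4
After 5 (prev): list=[1, 9, 3, 4, 7, 2] cursor@3
After 6 (next): list=[1, 9, 3, 4, 7, 2] cursor@4
After 7 (delete_current): list=[1, 9, 3, 7, 2] cursor@7
After 8 (insert_before(34)): list=[1, 9, 3, 34, 7, 2] cursor@7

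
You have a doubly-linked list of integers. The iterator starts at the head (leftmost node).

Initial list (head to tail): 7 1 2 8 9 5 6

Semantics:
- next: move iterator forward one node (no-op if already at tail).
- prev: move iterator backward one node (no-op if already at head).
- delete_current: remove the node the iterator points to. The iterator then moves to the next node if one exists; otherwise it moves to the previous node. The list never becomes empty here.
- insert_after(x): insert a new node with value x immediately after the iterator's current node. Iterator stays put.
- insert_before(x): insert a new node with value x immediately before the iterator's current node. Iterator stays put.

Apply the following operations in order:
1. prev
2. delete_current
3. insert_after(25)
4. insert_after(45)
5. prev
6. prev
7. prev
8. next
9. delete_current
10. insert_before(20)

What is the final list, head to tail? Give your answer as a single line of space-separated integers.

Answer: 1 20 25 2 8 9 5 6

Derivation:
After 1 (prev): list=[7, 1, 2, 8, 9, 5, 6] cursor@7
After 2 (delete_current): list=[1, 2, 8, 9, 5, 6] cursor@1
After 3 (insert_after(25)): list=[1, 25, 2, 8, 9, 5, 6] cursor@1
After 4 (insert_after(45)): list=[1, 45, 25, 2, 8, 9, 5, 6] cursor@1
After 5 (prev): list=[1, 45, 25, 2, 8, 9, 5, 6] cursor@1
After 6 (prev): list=[1, 45, 25, 2, 8, 9, 5, 6] cursor@1
After 7 (prev): list=[1, 45, 25, 2, 8, 9, 5, 6] cursor@1
After 8 (next): list=[1, 45, 25, 2, 8, 9, 5, 6] cursor@45
After 9 (delete_current): list=[1, 25, 2, 8, 9, 5, 6] cursor@25
After 10 (insert_before(20)): list=[1, 20, 25, 2, 8, 9, 5, 6] cursor@25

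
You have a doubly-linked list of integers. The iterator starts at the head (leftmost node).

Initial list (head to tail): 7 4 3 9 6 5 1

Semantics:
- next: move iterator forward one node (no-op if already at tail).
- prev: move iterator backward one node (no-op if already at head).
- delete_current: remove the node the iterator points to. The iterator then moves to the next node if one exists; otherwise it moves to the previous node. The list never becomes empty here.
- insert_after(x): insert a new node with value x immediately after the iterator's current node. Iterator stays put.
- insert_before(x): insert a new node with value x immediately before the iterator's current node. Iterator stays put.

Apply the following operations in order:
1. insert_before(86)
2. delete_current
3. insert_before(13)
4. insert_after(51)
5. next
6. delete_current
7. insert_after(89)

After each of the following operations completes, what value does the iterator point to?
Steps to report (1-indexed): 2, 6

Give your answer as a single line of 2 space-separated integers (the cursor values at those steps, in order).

Answer: 4 3

Derivation:
After 1 (insert_before(86)): list=[86, 7, 4, 3, 9, 6, 5, 1] cursor@7
After 2 (delete_current): list=[86, 4, 3, 9, 6, 5, 1] cursor@4
After 3 (insert_before(13)): list=[86, 13, 4, 3, 9, 6, 5, 1] cursor@4
After 4 (insert_after(51)): list=[86, 13, 4, 51, 3, 9, 6, 5, 1] cursor@4
After 5 (next): list=[86, 13, 4, 51, 3, 9, 6, 5, 1] cursor@51
After 6 (delete_current): list=[86, 13, 4, 3, 9, 6, 5, 1] cursor@3
After 7 (insert_after(89)): list=[86, 13, 4, 3, 89, 9, 6, 5, 1] cursor@3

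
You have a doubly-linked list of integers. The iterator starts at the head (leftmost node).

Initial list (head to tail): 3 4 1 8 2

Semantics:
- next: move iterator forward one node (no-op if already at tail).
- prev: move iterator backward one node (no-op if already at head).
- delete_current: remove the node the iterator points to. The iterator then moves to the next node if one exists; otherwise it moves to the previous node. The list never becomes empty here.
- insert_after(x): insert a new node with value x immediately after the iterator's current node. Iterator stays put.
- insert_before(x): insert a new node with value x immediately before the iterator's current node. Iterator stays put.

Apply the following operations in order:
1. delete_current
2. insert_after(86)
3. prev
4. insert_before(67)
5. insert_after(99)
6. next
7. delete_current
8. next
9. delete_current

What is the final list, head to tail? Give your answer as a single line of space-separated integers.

Answer: 67 4 86 8 2

Derivation:
After 1 (delete_current): list=[4, 1, 8, 2] cursor@4
After 2 (insert_after(86)): list=[4, 86, 1, 8, 2] cursor@4
After 3 (prev): list=[4, 86, 1, 8, 2] cursor@4
After 4 (insert_before(67)): list=[67, 4, 86, 1, 8, 2] cursor@4
After 5 (insert_after(99)): list=[67, 4, 99, 86, 1, 8, 2] cursor@4
After 6 (next): list=[67, 4, 99, 86, 1, 8, 2] cursor@99
After 7 (delete_current): list=[67, 4, 86, 1, 8, 2] cursor@86
After 8 (next): list=[67, 4, 86, 1, 8, 2] cursor@1
After 9 (delete_current): list=[67, 4, 86, 8, 2] cursor@8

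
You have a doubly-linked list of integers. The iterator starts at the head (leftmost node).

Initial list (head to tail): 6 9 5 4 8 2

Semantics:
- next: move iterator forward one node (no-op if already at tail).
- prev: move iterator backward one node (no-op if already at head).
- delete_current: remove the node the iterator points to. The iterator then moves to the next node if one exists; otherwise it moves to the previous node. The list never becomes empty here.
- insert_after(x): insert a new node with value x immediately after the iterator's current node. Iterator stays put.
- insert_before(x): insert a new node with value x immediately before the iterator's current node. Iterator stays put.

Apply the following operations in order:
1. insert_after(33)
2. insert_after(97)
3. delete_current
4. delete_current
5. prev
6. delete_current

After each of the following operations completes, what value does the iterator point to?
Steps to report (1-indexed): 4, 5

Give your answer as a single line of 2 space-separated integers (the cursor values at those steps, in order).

After 1 (insert_after(33)): list=[6, 33, 9, 5, 4, 8, 2] cursor@6
After 2 (insert_after(97)): list=[6, 97, 33, 9, 5, 4, 8, 2] cursor@6
After 3 (delete_current): list=[97, 33, 9, 5, 4, 8, 2] cursor@97
After 4 (delete_current): list=[33, 9, 5, 4, 8, 2] cursor@33
After 5 (prev): list=[33, 9, 5, 4, 8, 2] cursor@33
After 6 (delete_current): list=[9, 5, 4, 8, 2] cursor@9

Answer: 33 33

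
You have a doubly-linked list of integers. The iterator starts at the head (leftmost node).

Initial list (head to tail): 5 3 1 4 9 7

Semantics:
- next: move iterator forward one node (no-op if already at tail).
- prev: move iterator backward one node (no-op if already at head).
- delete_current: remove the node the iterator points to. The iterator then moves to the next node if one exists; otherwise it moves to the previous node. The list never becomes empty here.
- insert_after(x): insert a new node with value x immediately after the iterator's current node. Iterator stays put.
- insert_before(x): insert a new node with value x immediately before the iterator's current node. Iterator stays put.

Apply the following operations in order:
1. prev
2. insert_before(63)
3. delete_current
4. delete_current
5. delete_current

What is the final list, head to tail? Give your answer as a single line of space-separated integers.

After 1 (prev): list=[5, 3, 1, 4, 9, 7] cursor@5
After 2 (insert_before(63)): list=[63, 5, 3, 1, 4, 9, 7] cursor@5
After 3 (delete_current): list=[63, 3, 1, 4, 9, 7] cursor@3
After 4 (delete_current): list=[63, 1, 4, 9, 7] cursor@1
After 5 (delete_current): list=[63, 4, 9, 7] cursor@4

Answer: 63 4 9 7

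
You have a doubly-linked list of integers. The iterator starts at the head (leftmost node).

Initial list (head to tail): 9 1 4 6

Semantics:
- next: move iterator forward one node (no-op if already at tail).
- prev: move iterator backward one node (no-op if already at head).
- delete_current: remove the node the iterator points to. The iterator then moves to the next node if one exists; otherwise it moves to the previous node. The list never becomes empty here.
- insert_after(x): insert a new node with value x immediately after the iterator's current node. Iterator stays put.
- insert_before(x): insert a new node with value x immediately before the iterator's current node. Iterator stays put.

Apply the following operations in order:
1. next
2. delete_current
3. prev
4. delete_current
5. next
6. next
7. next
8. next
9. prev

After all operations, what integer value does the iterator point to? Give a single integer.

After 1 (next): list=[9, 1, 4, 6] cursor@1
After 2 (delete_current): list=[9, 4, 6] cursor@4
After 3 (prev): list=[9, 4, 6] cursor@9
After 4 (delete_current): list=[4, 6] cursor@4
After 5 (next): list=[4, 6] cursor@6
After 6 (next): list=[4, 6] cursor@6
After 7 (next): list=[4, 6] cursor@6
After 8 (next): list=[4, 6] cursor@6
After 9 (prev): list=[4, 6] cursor@4

Answer: 4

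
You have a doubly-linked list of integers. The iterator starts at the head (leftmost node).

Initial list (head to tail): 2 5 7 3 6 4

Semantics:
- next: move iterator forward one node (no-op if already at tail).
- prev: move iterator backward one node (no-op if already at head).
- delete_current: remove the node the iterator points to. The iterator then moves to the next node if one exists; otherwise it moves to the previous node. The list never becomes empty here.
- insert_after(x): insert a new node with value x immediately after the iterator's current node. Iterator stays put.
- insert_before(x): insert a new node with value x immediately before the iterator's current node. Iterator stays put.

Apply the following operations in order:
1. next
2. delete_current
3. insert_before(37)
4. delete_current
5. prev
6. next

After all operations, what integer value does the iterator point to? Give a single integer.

After 1 (next): list=[2, 5, 7, 3, 6, 4] cursor@5
After 2 (delete_current): list=[2, 7, 3, 6, 4] cursor@7
After 3 (insert_before(37)): list=[2, 37, 7, 3, 6, 4] cursor@7
After 4 (delete_current): list=[2, 37, 3, 6, 4] cursor@3
After 5 (prev): list=[2, 37, 3, 6, 4] cursor@37
After 6 (next): list=[2, 37, 3, 6, 4] cursor@3

Answer: 3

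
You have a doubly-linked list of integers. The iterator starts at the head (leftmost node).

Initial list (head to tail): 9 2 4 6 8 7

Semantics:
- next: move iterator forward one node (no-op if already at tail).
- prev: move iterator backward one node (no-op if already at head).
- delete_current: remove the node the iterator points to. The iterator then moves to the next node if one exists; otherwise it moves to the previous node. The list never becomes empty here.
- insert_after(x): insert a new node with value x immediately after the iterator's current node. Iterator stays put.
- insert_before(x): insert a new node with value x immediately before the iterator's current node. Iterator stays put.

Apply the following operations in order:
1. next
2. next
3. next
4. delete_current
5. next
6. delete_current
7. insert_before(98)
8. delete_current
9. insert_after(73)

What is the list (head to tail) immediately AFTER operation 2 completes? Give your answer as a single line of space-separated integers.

Answer: 9 2 4 6 8 7

Derivation:
After 1 (next): list=[9, 2, 4, 6, 8, 7] cursor@2
After 2 (next): list=[9, 2, 4, 6, 8, 7] cursor@4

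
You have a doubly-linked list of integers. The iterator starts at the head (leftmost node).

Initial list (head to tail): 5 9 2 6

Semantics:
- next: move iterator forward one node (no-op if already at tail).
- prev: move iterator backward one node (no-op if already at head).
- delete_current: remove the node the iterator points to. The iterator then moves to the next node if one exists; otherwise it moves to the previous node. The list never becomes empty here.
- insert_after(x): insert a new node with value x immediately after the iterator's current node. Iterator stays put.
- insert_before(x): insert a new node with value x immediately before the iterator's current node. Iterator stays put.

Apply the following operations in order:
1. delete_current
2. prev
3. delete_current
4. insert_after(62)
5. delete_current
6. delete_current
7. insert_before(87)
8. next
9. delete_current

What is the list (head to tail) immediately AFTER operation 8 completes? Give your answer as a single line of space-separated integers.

After 1 (delete_current): list=[9, 2, 6] cursor@9
After 2 (prev): list=[9, 2, 6] cursor@9
After 3 (delete_current): list=[2, 6] cursor@2
After 4 (insert_after(62)): list=[2, 62, 6] cursor@2
After 5 (delete_current): list=[62, 6] cursor@62
After 6 (delete_current): list=[6] cursor@6
After 7 (insert_before(87)): list=[87, 6] cursor@6
After 8 (next): list=[87, 6] cursor@6

Answer: 87 6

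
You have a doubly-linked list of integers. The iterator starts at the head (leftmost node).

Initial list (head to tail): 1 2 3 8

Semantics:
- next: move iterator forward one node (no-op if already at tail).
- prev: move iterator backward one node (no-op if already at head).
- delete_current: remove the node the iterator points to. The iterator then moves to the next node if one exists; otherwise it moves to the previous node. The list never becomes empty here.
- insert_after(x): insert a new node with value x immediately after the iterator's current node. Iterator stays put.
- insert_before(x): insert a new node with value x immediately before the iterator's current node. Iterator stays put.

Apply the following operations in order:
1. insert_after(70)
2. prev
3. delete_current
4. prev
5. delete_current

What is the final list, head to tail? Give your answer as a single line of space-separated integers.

Answer: 2 3 8

Derivation:
After 1 (insert_after(70)): list=[1, 70, 2, 3, 8] cursor@1
After 2 (prev): list=[1, 70, 2, 3, 8] cursor@1
After 3 (delete_current): list=[70, 2, 3, 8] cursor@70
After 4 (prev): list=[70, 2, 3, 8] cursor@70
After 5 (delete_current): list=[2, 3, 8] cursor@2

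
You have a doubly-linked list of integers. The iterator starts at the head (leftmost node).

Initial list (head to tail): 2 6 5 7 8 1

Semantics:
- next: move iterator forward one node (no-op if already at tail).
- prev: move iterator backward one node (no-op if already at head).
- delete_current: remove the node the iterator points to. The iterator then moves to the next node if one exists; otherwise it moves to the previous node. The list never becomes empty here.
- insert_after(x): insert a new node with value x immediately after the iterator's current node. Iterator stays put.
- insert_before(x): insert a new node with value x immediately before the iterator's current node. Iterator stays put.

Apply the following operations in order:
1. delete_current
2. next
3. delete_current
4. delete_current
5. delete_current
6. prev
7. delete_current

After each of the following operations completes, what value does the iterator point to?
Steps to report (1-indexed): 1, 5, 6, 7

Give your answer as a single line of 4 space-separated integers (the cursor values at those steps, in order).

After 1 (delete_current): list=[6, 5, 7, 8, 1] cursor@6
After 2 (next): list=[6, 5, 7, 8, 1] cursor@5
After 3 (delete_current): list=[6, 7, 8, 1] cursor@7
After 4 (delete_current): list=[6, 8, 1] cursor@8
After 5 (delete_current): list=[6, 1] cursor@1
After 6 (prev): list=[6, 1] cursor@6
After 7 (delete_current): list=[1] cursor@1

Answer: 6 1 6 1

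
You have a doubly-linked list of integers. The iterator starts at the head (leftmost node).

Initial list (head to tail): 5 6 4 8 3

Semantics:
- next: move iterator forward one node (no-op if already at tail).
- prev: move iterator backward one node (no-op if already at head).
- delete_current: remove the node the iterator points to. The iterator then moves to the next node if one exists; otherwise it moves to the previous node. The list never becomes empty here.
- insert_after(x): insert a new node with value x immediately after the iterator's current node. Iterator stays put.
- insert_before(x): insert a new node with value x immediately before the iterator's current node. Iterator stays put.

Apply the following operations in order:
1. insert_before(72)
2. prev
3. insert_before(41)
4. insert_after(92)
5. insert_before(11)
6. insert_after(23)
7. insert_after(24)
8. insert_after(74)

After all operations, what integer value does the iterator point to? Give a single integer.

After 1 (insert_before(72)): list=[72, 5, 6, 4, 8, 3] cursor@5
After 2 (prev): list=[72, 5, 6, 4, 8, 3] cursor@72
After 3 (insert_before(41)): list=[41, 72, 5, 6, 4, 8, 3] cursor@72
After 4 (insert_after(92)): list=[41, 72, 92, 5, 6, 4, 8, 3] cursor@72
After 5 (insert_before(11)): list=[41, 11, 72, 92, 5, 6, 4, 8, 3] cursor@72
After 6 (insert_after(23)): list=[41, 11, 72, 23, 92, 5, 6, 4, 8, 3] cursor@72
After 7 (insert_after(24)): list=[41, 11, 72, 24, 23, 92, 5, 6, 4, 8, 3] cursor@72
After 8 (insert_after(74)): list=[41, 11, 72, 74, 24, 23, 92, 5, 6, 4, 8, 3] cursor@72

Answer: 72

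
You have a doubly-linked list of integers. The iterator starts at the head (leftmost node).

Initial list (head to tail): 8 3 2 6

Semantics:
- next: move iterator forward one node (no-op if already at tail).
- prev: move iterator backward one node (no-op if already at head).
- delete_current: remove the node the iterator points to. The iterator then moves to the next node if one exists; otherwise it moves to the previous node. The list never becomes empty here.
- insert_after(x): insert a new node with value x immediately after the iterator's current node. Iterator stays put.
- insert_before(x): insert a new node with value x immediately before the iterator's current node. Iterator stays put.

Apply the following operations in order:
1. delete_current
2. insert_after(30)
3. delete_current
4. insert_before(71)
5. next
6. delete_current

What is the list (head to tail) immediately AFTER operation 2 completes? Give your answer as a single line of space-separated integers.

Answer: 3 30 2 6

Derivation:
After 1 (delete_current): list=[3, 2, 6] cursor@3
After 2 (insert_after(30)): list=[3, 30, 2, 6] cursor@3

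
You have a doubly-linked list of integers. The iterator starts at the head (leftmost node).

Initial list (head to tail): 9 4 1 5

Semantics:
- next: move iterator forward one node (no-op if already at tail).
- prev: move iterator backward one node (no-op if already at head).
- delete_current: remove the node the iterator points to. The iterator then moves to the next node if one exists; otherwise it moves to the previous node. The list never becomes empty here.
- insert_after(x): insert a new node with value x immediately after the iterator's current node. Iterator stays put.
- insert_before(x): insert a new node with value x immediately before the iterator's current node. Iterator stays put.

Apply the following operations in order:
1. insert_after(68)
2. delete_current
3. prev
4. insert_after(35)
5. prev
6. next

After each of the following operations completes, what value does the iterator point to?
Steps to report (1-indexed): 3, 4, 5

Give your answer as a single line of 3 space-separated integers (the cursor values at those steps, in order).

Answer: 68 68 68

Derivation:
After 1 (insert_after(68)): list=[9, 68, 4, 1, 5] cursor@9
After 2 (delete_current): list=[68, 4, 1, 5] cursor@68
After 3 (prev): list=[68, 4, 1, 5] cursor@68
After 4 (insert_after(35)): list=[68, 35, 4, 1, 5] cursor@68
After 5 (prev): list=[68, 35, 4, 1, 5] cursor@68
After 6 (next): list=[68, 35, 4, 1, 5] cursor@35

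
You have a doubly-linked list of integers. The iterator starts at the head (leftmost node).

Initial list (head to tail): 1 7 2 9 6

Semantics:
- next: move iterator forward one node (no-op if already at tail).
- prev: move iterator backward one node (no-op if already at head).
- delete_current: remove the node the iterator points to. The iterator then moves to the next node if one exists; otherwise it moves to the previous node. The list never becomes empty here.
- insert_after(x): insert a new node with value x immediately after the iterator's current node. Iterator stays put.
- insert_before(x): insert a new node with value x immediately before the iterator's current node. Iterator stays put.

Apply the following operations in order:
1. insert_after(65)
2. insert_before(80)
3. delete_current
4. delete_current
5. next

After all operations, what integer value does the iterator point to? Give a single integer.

Answer: 2

Derivation:
After 1 (insert_after(65)): list=[1, 65, 7, 2, 9, 6] cursor@1
After 2 (insert_before(80)): list=[80, 1, 65, 7, 2, 9, 6] cursor@1
After 3 (delete_current): list=[80, 65, 7, 2, 9, 6] cursor@65
After 4 (delete_current): list=[80, 7, 2, 9, 6] cursor@7
After 5 (next): list=[80, 7, 2, 9, 6] cursor@2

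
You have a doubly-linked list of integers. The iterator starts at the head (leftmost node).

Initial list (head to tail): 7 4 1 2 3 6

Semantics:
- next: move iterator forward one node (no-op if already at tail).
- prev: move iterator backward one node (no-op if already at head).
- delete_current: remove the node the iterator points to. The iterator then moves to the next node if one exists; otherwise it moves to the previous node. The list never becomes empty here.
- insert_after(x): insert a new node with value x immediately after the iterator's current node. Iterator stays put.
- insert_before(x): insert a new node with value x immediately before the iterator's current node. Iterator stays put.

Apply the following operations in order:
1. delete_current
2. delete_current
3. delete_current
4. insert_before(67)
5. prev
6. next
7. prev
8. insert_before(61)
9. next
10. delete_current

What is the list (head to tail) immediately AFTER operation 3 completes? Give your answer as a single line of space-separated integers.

Answer: 2 3 6

Derivation:
After 1 (delete_current): list=[4, 1, 2, 3, 6] cursor@4
After 2 (delete_current): list=[1, 2, 3, 6] cursor@1
After 3 (delete_current): list=[2, 3, 6] cursor@2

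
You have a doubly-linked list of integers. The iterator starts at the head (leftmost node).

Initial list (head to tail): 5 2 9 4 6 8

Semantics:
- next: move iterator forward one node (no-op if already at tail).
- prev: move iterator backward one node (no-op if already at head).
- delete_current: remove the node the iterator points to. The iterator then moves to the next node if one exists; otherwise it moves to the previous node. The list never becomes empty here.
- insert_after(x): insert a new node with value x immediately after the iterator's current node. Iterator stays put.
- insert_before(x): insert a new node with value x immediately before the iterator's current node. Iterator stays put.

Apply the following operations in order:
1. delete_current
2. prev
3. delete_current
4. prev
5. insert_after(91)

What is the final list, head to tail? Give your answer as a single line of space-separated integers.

After 1 (delete_current): list=[2, 9, 4, 6, 8] cursor@2
After 2 (prev): list=[2, 9, 4, 6, 8] cursor@2
After 3 (delete_current): list=[9, 4, 6, 8] cursor@9
After 4 (prev): list=[9, 4, 6, 8] cursor@9
After 5 (insert_after(91)): list=[9, 91, 4, 6, 8] cursor@9

Answer: 9 91 4 6 8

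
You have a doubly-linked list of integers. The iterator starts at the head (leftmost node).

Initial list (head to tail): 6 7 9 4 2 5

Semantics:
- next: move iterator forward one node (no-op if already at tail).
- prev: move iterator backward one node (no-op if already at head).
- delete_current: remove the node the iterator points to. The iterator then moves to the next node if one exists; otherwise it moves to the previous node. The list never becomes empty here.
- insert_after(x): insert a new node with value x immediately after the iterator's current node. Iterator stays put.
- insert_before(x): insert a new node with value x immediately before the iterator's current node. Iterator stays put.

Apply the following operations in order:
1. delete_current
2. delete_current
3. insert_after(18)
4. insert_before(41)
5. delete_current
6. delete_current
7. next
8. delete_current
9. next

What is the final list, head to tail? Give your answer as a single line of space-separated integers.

After 1 (delete_current): list=[7, 9, 4, 2, 5] cursor@7
After 2 (delete_current): list=[9, 4, 2, 5] cursor@9
After 3 (insert_after(18)): list=[9, 18, 4, 2, 5] cursor@9
After 4 (insert_before(41)): list=[41, 9, 18, 4, 2, 5] cursor@9
After 5 (delete_current): list=[41, 18, 4, 2, 5] cursor@18
After 6 (delete_current): list=[41, 4, 2, 5] cursor@4
After 7 (next): list=[41, 4, 2, 5] cursor@2
After 8 (delete_current): list=[41, 4, 5] cursor@5
After 9 (next): list=[41, 4, 5] cursor@5

Answer: 41 4 5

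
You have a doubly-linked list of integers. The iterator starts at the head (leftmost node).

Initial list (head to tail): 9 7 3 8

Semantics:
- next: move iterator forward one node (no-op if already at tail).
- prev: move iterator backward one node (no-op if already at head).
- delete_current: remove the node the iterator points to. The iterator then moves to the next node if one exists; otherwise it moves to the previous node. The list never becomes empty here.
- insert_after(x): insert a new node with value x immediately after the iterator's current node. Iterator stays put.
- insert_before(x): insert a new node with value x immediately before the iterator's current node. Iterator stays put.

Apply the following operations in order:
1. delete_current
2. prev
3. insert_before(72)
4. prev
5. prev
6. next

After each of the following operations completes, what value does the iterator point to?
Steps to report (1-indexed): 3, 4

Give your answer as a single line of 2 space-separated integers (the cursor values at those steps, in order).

Answer: 7 72

Derivation:
After 1 (delete_current): list=[7, 3, 8] cursor@7
After 2 (prev): list=[7, 3, 8] cursor@7
After 3 (insert_before(72)): list=[72, 7, 3, 8] cursor@7
After 4 (prev): list=[72, 7, 3, 8] cursor@72
After 5 (prev): list=[72, 7, 3, 8] cursor@72
After 6 (next): list=[72, 7, 3, 8] cursor@7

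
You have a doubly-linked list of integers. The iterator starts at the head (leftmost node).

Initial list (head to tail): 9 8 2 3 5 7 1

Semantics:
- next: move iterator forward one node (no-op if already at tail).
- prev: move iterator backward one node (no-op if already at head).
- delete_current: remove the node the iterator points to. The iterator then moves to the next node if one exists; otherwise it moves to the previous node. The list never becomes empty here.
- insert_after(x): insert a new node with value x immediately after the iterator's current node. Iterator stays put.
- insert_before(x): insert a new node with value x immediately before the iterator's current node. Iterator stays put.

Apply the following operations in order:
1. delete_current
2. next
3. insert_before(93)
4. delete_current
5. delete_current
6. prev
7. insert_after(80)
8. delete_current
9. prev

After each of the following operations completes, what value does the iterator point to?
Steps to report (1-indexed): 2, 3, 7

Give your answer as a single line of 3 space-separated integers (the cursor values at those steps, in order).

Answer: 2 2 93

Derivation:
After 1 (delete_current): list=[8, 2, 3, 5, 7, 1] cursor@8
After 2 (next): list=[8, 2, 3, 5, 7, 1] cursor@2
After 3 (insert_before(93)): list=[8, 93, 2, 3, 5, 7, 1] cursor@2
After 4 (delete_current): list=[8, 93, 3, 5, 7, 1] cursor@3
After 5 (delete_current): list=[8, 93, 5, 7, 1] cursor@5
After 6 (prev): list=[8, 93, 5, 7, 1] cursor@93
After 7 (insert_after(80)): list=[8, 93, 80, 5, 7, 1] cursor@93
After 8 (delete_current): list=[8, 80, 5, 7, 1] cursor@80
After 9 (prev): list=[8, 80, 5, 7, 1] cursor@8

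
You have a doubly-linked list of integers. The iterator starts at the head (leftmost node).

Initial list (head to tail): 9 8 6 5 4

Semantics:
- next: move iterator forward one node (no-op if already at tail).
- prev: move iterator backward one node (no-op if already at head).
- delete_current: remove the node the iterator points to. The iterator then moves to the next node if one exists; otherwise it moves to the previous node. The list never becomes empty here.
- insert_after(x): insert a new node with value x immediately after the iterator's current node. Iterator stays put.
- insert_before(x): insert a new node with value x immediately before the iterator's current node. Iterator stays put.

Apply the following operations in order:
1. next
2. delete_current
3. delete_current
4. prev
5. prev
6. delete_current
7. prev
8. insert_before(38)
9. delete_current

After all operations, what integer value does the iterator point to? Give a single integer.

After 1 (next): list=[9, 8, 6, 5, 4] cursor@8
After 2 (delete_current): list=[9, 6, 5, 4] cursor@6
After 3 (delete_current): list=[9, 5, 4] cursor@5
After 4 (prev): list=[9, 5, 4] cursor@9
After 5 (prev): list=[9, 5, 4] cursor@9
After 6 (delete_current): list=[5, 4] cursor@5
After 7 (prev): list=[5, 4] cursor@5
After 8 (insert_before(38)): list=[38, 5, 4] cursor@5
After 9 (delete_current): list=[38, 4] cursor@4

Answer: 4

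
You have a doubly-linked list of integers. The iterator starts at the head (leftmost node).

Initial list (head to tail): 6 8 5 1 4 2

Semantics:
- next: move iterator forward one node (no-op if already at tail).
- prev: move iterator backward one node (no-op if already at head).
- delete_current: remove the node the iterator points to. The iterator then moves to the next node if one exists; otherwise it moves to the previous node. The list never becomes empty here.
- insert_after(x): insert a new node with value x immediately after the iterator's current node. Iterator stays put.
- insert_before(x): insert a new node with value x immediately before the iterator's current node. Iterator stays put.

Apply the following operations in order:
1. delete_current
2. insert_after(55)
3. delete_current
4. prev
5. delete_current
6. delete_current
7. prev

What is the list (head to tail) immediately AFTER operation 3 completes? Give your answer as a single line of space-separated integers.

After 1 (delete_current): list=[8, 5, 1, 4, 2] cursor@8
After 2 (insert_after(55)): list=[8, 55, 5, 1, 4, 2] cursor@8
After 3 (delete_current): list=[55, 5, 1, 4, 2] cursor@55

Answer: 55 5 1 4 2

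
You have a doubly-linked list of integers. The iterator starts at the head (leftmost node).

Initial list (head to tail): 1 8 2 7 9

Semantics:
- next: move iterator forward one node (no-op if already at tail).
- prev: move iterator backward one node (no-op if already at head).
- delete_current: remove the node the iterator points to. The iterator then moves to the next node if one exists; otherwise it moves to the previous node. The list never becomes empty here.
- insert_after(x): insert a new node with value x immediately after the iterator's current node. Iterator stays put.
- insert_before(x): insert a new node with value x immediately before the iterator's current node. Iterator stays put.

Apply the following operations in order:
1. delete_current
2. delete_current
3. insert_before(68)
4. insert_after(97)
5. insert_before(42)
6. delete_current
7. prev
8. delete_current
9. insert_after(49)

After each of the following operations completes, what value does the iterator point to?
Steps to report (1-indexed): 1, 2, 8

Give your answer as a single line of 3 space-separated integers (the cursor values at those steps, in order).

Answer: 8 2 97

Derivation:
After 1 (delete_current): list=[8, 2, 7, 9] cursor@8
After 2 (delete_current): list=[2, 7, 9] cursor@2
After 3 (insert_before(68)): list=[68, 2, 7, 9] cursor@2
After 4 (insert_after(97)): list=[68, 2, 97, 7, 9] cursor@2
After 5 (insert_before(42)): list=[68, 42, 2, 97, 7, 9] cursor@2
After 6 (delete_current): list=[68, 42, 97, 7, 9] cursor@97
After 7 (prev): list=[68, 42, 97, 7, 9] cursor@42
After 8 (delete_current): list=[68, 97, 7, 9] cursor@97
After 9 (insert_after(49)): list=[68, 97, 49, 7, 9] cursor@97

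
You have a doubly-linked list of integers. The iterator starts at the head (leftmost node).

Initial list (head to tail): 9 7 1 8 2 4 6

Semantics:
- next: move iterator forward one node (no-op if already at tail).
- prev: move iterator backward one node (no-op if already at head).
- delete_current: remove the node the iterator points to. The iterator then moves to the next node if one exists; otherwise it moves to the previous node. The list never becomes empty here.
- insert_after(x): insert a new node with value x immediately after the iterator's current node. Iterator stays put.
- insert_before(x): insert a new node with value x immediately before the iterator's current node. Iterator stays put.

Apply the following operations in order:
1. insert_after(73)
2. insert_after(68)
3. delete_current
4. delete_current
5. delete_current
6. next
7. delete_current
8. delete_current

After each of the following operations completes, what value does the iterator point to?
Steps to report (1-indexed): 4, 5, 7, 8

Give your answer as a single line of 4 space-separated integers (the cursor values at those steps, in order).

After 1 (insert_after(73)): list=[9, 73, 7, 1, 8, 2, 4, 6] cursor@9
After 2 (insert_after(68)): list=[9, 68, 73, 7, 1, 8, 2, 4, 6] cursor@9
After 3 (delete_current): list=[68, 73, 7, 1, 8, 2, 4, 6] cursor@68
After 4 (delete_current): list=[73, 7, 1, 8, 2, 4, 6] cursor@73
After 5 (delete_current): list=[7, 1, 8, 2, 4, 6] cursor@7
After 6 (next): list=[7, 1, 8, 2, 4, 6] cursor@1
After 7 (delete_current): list=[7, 8, 2, 4, 6] cursor@8
After 8 (delete_current): list=[7, 2, 4, 6] cursor@2

Answer: 73 7 8 2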